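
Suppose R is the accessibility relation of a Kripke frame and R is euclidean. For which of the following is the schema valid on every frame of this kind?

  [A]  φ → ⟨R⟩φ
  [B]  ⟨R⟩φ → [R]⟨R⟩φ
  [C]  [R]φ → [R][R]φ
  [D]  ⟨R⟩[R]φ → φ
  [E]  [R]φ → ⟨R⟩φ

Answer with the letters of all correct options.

B

(A) φ → ⟨R⟩φ is the dual of axiom T; it is valid on a frame exactly when R is reflexive. Such an R need not be reflexive, so not valid.
(B) ⟨R⟩φ → [R]⟨R⟩φ is axiom 5, which corresponds to the euclidean property. Every such R is euclidean — valid.
(C) axiom 4: valid iff R is transitive. Such an R need not be transitive — not valid.
(D) ⟨R⟩[R]φ → φ is the dual of axiom B, which corresponds to symmetry. Such an R need not be symmetric — not valid.
(E) axiom D: valid iff R is serial. Such an R need not be serial — not valid.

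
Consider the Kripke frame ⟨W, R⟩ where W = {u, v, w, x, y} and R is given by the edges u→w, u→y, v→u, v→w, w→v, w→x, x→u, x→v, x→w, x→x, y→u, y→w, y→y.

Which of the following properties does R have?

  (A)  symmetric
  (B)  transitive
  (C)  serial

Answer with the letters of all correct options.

C

(A) not symmetric: u R w but not w R u.
(B) not transitive: u R w and w R v but not u R v.
(C) serial: every world has an R-successor.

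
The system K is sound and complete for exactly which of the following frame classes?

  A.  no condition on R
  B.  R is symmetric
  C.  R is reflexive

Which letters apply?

(A) K is sound and complete for exactly this class.
(B) this class determines KB, not K.
(C) this class determines T (= KT), not K.

A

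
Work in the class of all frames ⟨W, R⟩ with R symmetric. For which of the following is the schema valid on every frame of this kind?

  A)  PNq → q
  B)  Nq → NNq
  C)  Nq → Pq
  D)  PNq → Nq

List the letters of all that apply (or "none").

(A) PNq → q is the dual of axiom B, which corresponds to symmetry. Every such R is symmetric — valid.
(B) axiom 4: valid iff R is transitive. Such an R need not be transitive — not valid.
(C) Nq → Pq is axiom D; it is valid on a frame exactly when R is serial. Such an R need not be serial, so not valid.
(D) PNq → Nq (the dual of axiom 5) characterises the euclidean frames. Such an R need not be euclidean — not valid.

A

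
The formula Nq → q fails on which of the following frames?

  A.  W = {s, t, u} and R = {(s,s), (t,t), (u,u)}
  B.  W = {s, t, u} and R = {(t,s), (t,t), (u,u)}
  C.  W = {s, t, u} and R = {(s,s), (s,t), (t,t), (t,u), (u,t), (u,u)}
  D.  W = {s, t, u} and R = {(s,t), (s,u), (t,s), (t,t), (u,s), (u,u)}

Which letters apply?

B, D

The schema Nq → q is axiom T; it is valid on a frame iff R is reflexive.
(A) R is reflexive (each world relates to itself), so the schema is valid here.
(B) R is not reflexive (not s R s), so the schema fails here.
(C) R is reflexive (each world relates to itself), so the schema is valid here.
(D) R is not reflexive (not s R s), so the schema fails here.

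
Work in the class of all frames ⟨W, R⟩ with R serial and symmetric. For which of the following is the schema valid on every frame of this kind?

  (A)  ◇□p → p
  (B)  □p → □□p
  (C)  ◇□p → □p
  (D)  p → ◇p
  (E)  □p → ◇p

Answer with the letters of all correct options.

A, E

(A) ◇□p → p (the dual of axiom B) characterises the symmetric frames. Every such R is symmetric — valid.
(B) □p → □□p is axiom 4, which corresponds to transitivity. Such an R need not be transitive — not valid.
(C) ◇□p → □p is the dual of axiom 5; it is valid on a frame exactly when R is euclidean. Such an R need not be euclidean, so not valid.
(D) p → ◇p (the dual of axiom T) characterises the reflexive frames. Such an R need not be reflexive — not valid.
(E) □p → ◇p is axiom D, which corresponds to seriality. Every such R is serial — valid.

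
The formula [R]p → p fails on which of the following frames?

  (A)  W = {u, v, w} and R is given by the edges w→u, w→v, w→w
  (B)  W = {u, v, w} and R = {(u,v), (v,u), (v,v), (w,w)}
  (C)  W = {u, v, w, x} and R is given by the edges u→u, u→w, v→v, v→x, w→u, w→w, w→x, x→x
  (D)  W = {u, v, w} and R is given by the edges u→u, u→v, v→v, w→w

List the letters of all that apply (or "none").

The schema [R]p → p is axiom T; it is valid on a frame iff R is reflexive.
(A) R is not reflexive (not u R u), so the schema fails here.
(B) R is not reflexive (not u R u), so the schema fails here.
(C) R is reflexive (each world relates to itself), so the schema is valid here.
(D) R is reflexive (each world relates to itself), so the schema is valid here.

A, B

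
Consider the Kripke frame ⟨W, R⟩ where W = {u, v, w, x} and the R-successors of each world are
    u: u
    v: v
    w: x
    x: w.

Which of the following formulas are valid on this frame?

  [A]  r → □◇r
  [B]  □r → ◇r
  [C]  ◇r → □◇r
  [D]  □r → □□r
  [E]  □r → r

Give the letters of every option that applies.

R is not reflexive: not w R w.
R is symmetric: every R-edge is matched by its reverse.
R is not transitive: w R x and x R w but not w R w.
R is not euclidean: w R x and w R x but not x R x.
R is serial: every world has an R-successor.
(A) r → □◇r (axiom B) characterises the symmetric frames. R is symmetric — valid.
(B) □r → ◇r (axiom D) characterises the serial frames. R is serial — valid.
(C) ◇r → □◇r is axiom 5; it is valid on a frame exactly when R is euclidean. R is not euclidean, so not valid.
(D) □r → □□r (axiom 4) characterises the transitive frames. R is not transitive — not valid.
(E) □r → r is axiom T, which corresponds to reflexivity. R is not reflexive — not valid.

A, B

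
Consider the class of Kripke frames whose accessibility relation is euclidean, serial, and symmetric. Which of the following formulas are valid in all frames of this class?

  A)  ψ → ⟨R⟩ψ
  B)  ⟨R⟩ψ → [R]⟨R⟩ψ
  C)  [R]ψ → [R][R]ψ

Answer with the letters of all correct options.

A, B, C

Serial, symmetric and euclidean together give transitive (from symmetry + euclidean) and then reflexive; the relation is an equivalence.
(A) ψ → ⟨R⟩ψ is the dual of axiom T, which corresponds to reflexivity. Every such R is reflexive — valid.
(B) ⟨R⟩ψ → [R]⟨R⟩ψ (axiom 5) characterises the euclidean frames. Every such R is euclidean — valid.
(C) axiom 4: valid iff R is transitive. Every such R is transitive — valid.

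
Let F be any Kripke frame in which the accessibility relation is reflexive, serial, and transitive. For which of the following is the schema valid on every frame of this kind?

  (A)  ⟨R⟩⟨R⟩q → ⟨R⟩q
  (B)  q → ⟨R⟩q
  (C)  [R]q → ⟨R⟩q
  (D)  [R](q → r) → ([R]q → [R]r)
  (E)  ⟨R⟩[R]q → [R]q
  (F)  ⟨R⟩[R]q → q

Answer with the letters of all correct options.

(A) the dual of axiom 4: valid iff R is transitive. Every such R is transitive — valid.
(B) the dual of axiom T: valid iff R is reflexive. Every such R is reflexive — valid.
(C) [R]q → ⟨R⟩q (axiom D) characterises the serial frames. Every such R is serial — valid.
(D) [R](q → r) → ([R]q → [R]r) is axiom K, valid on every Kripke frame — valid.
(E) ⟨R⟩[R]q → [R]q is the dual of axiom 5; it is valid on a frame exactly when R is euclidean. Such an R need not be euclidean, so not valid.
(F) ⟨R⟩[R]q → q (the dual of axiom B) characterises the symmetric frames. Such an R need not be symmetric — not valid.

A, B, C, D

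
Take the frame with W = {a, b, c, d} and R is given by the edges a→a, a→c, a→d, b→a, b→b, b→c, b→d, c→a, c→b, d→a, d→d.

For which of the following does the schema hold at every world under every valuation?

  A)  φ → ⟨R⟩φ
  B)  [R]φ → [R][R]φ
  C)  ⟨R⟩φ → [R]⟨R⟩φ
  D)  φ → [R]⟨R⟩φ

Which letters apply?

none

R is not reflexive: not c R c.
R is not symmetric: b R a but not a R b.
R is not transitive: a R c and c R b but not a R b.
R is not euclidean: a R c and a R d but not c R d.
(A) the dual of axiom T: valid iff R is reflexive. R is not reflexive — not valid.
(B) [R]φ → [R][R]φ is axiom 4; it is valid on a frame exactly when R is transitive. R is not transitive, so not valid.
(C) ⟨R⟩φ → [R]⟨R⟩φ (axiom 5) characterises the euclidean frames. R is not euclidean — not valid.
(D) φ → [R]⟨R⟩φ (axiom B) characterises the symmetric frames. R is not symmetric — not valid.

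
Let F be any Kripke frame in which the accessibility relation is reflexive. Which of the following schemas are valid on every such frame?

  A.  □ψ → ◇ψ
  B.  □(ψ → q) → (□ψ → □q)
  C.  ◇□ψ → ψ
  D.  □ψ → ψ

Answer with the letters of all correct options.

A, B, D

A reflexive relation is serial.
(A) □ψ → ◇ψ is axiom D; it is valid on a frame exactly when R is serial. Every such R is serial, so valid.
(B) □(ψ → q) → (□ψ → □q) is the K axiom; it holds on all frames — valid.
(C) ◇□ψ → ψ (the dual of axiom B) characterises the symmetric frames. Such an R need not be symmetric — not valid.
(D) □ψ → ψ (axiom T) characterises the reflexive frames. Every such R is reflexive — valid.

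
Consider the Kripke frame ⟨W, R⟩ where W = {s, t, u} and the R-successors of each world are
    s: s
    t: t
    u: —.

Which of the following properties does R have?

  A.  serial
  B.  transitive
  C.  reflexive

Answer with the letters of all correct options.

(A) not serial: u has no R-successor.
(B) transitive: R is closed under composition.
(C) not reflexive: not u R u.

B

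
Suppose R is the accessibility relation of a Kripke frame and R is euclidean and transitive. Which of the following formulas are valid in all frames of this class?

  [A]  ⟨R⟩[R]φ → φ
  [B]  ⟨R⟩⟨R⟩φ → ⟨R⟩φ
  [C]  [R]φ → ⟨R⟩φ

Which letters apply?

B

(A) ⟨R⟩[R]φ → φ is the dual of axiom B; it is valid on a frame exactly when R is symmetric. Such an R need not be symmetric, so not valid.
(B) ⟨R⟩⟨R⟩φ → ⟨R⟩φ is the dual of axiom 4; it is valid on a frame exactly when R is transitive. Every such R is transitive, so valid.
(C) [R]φ → ⟨R⟩φ is axiom D, which corresponds to seriality. Such an R need not be serial — not valid.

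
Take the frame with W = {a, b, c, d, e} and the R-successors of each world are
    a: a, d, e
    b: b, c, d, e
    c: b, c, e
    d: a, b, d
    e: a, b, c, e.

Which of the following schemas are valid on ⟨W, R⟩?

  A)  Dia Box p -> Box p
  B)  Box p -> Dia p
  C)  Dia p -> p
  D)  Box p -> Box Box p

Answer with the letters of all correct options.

B

R is not transitive: a R d and d R b but not a R b.
R is not euclidean: a R d and a R e but not d R e.
R is serial: every world has an R-successor.
R is not a subset of the identity: a R d with a ≠ d.
(A) the dual of axiom 5: valid iff R is euclidean. R is not euclidean — not valid.
(B) Box p -> Dia p (axiom D) characterises the serial frames. R is serial — valid.
(C) Dia p -> p is valid only on frames where every R-edge is a self-loop. Here R ⊄ identity — not valid.
(D) Box p -> Box Box p (axiom 4) characterises the transitive frames. R is not transitive — not valid.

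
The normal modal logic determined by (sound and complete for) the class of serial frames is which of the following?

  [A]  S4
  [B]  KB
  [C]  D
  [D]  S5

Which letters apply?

C

(A) S4 is determined by the class of reflexive and transitive frames.
(B) KB is determined by the class of symmetric frames.
(C) D is determined by exactly this class.
(D) S5 is determined by the class of reflexive, symmetric, and transitive frames.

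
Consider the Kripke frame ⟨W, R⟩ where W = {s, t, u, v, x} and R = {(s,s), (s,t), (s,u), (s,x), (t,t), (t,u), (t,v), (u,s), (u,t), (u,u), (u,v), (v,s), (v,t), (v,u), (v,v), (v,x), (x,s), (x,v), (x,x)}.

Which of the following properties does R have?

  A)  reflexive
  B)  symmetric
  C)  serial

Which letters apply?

A, C

(A) reflexive: each world relates to itself.
(B) not symmetric: s R t but not t R s.
(C) serial: every world has an R-successor.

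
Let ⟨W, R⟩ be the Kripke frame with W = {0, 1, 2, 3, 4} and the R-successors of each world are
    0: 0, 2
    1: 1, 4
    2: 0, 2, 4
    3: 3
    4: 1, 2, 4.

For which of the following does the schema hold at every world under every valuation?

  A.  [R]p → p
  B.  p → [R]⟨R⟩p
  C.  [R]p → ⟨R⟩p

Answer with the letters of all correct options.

A, B, C

R is reflexive: each world relates to itself.
R is symmetric: every R-edge is matched by its reverse.
R is serial: every world has an R-successor.
(A) axiom T: valid iff R is reflexive. R is reflexive — valid.
(B) axiom B: valid iff R is symmetric. R is symmetric — valid.
(C) [R]p → ⟨R⟩p is axiom D, which corresponds to seriality. R is serial — valid.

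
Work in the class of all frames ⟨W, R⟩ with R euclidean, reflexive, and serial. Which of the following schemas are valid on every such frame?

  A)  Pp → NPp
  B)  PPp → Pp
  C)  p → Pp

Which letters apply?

A relation that is euclidean, reflexive, and serial is also symmetric and transitive.
(A) Pp → NPp is axiom 5, which corresponds to the euclidean property. Every such R is euclidean — valid.
(B) PPp → Pp (the dual of axiom 4) characterises the transitive frames. Every such R is transitive — valid.
(C) p → Pp (the dual of axiom T) characterises the reflexive frames. Every such R is reflexive — valid.

A, B, C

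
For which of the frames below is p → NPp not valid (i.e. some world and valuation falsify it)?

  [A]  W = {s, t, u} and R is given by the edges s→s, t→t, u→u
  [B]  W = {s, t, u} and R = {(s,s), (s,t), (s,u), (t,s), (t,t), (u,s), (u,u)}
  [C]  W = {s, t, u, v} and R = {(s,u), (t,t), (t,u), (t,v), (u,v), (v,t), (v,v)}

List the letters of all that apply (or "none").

The schema p → NPp is axiom B; it is valid on a frame iff R is symmetric.
(A) R is symmetric (every R-edge is matched by its reverse), so the schema is valid here.
(B) R is symmetric (every R-edge is matched by its reverse), so the schema is valid here.
(C) R is not symmetric (s R u but not u R s), so the schema fails here.

C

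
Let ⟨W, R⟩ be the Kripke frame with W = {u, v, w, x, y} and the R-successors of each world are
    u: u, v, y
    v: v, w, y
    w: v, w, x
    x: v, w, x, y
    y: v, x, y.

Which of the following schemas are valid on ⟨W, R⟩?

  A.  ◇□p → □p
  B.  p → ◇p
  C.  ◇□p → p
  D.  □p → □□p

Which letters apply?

R is reflexive: each world relates to itself.
R is not symmetric: u R v but not v R u.
R is not transitive: u R v and v R w but not u R w.
R is not euclidean: u R v and u R u but not v R u.
(A) ◇□p → □p (the dual of axiom 5) characterises the euclidean frames. R is not euclidean — not valid.
(B) the dual of axiom T: valid iff R is reflexive. R is reflexive — valid.
(C) ◇□p → p is the dual of axiom B; it is valid on a frame exactly when R is symmetric. R is not symmetric, so not valid.
(D) □p → □□p is axiom 4, which corresponds to transitivity. R is not transitive — not valid.

B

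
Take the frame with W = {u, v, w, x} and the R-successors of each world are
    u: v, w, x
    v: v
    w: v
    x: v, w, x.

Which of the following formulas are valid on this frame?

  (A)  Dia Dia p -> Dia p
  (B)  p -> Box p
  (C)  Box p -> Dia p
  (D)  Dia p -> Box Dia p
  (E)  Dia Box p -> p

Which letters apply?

R is not symmetric: u R v but not v R u.
R is transitive: R is closed under composition.
R is not euclidean: u R v and u R w but not v R w.
R is serial: every world has an R-successor.
R is not a subset of the identity: u R v with u ≠ v.
(A) Dia Dia p -> Dia p is the dual of axiom 4, which corresponds to transitivity. R is transitive — valid.
(B) p -> Box p is equivalent to ◇p→p; it holds exactly when R ⊆ identity. Here R ⊄ identity — not valid.
(C) axiom D: valid iff R is serial. R is serial — valid.
(D) Dia p -> Box Dia p is axiom 5; it is valid on a frame exactly when R is euclidean. R is not euclidean, so not valid.
(E) Dia Box p -> p is the dual of axiom B; it is valid on a frame exactly when R is symmetric. R is not symmetric, so not valid.

A, C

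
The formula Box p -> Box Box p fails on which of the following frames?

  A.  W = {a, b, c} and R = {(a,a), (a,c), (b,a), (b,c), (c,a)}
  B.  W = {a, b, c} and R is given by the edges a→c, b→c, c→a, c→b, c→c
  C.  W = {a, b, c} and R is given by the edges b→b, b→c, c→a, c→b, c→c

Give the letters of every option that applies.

The schema Box p -> Box Box p is axiom 4; it is valid on a frame iff R is transitive.
(A) R is not transitive (c R a and a R c but not c R c), so the schema fails here.
(B) R is not transitive (a R c and c R a but not a R a), so the schema fails here.
(C) R is not transitive (b R c and c R a but not b R a), so the schema fails here.

A, B, C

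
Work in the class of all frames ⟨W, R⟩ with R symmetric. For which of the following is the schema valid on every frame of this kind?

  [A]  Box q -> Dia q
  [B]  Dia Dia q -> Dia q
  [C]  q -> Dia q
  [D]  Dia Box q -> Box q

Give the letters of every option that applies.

(A) axiom D: valid iff R is serial. Such an R need not be serial — not valid.
(B) the dual of axiom 4: valid iff R is transitive. Such an R need not be transitive — not valid.
(C) q -> Dia q is the dual of axiom T; it is valid on a frame exactly when R is reflexive. Such an R need not be reflexive, so not valid.
(D) Dia Box q -> Box q (the dual of axiom 5) characterises the euclidean frames. Such an R need not be euclidean — not valid.

none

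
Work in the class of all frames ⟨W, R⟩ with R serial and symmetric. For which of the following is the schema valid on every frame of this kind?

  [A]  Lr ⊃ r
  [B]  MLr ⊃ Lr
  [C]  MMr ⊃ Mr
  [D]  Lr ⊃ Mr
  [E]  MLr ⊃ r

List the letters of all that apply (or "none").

(A) axiom T: valid iff R is reflexive. Such an R need not be reflexive — not valid.
(B) MLr ⊃ Lr is the dual of axiom 5, which corresponds to the euclidean property. Such an R need not be euclidean — not valid.
(C) MMr ⊃ Mr is the dual of axiom 4, which corresponds to transitivity. Such an R need not be transitive — not valid.
(D) Lr ⊃ Mr is axiom D, which corresponds to seriality. Every such R is serial — valid.
(E) MLr ⊃ r is the dual of axiom B, which corresponds to symmetry. Every such R is symmetric — valid.

D, E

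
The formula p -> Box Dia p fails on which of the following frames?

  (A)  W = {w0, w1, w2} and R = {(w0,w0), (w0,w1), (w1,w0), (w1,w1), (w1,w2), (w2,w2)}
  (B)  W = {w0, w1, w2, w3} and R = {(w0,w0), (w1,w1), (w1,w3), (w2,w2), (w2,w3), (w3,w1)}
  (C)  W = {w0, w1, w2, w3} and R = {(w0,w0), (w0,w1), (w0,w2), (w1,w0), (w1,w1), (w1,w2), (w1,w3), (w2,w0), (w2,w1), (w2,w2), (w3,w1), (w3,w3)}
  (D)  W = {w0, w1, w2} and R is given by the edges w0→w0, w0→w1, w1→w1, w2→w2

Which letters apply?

A, B, D

The schema p -> Box Dia p is axiom B; it is valid on a frame iff R is symmetric.
(A) R is not symmetric (w1 R w2 but not w2 R w1), so the schema fails here.
(B) R is not symmetric (w2 R w3 but not w3 R w2), so the schema fails here.
(C) R is symmetric (every R-edge is matched by its reverse), so the schema is valid here.
(D) R is not symmetric (w0 R w1 but not w1 R w0), so the schema fails here.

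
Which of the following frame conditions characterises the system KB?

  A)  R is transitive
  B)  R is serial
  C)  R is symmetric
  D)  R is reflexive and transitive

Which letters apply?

(A) this class determines K4, not KB.
(B) this class determines D, not KB.
(C) KB is sound and complete for exactly this class.
(D) this class determines S4, not KB.

C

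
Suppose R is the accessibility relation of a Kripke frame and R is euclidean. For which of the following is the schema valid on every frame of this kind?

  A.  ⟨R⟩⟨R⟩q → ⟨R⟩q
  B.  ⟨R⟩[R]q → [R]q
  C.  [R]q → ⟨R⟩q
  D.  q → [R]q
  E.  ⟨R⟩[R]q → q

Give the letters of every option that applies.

B

(A) ⟨R⟩⟨R⟩q → ⟨R⟩q is the dual of axiom 4, which corresponds to transitivity. Such an R need not be transitive — not valid.
(B) ⟨R⟩[R]q → [R]q is the dual of axiom 5, which corresponds to the euclidean property. Every such R is euclidean — valid.
(C) [R]q → ⟨R⟩q (axiom D) characterises the serial frames. Such an R need not be serial — not valid.
(D) q → [R]q (equivalent to ◇p→p) corresponds to R being a subset of the identity. Such an R need not be a subset of the identity, so not valid.
(E) ⟨R⟩[R]q → q (the dual of axiom B) characterises the symmetric frames. Such an R need not be symmetric — not valid.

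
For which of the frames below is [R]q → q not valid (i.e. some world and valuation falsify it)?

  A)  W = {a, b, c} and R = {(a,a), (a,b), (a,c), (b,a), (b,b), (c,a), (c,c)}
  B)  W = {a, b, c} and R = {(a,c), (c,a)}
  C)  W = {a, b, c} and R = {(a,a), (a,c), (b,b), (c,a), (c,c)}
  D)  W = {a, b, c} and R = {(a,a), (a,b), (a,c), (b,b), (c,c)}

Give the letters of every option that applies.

B

The schema [R]q → q is axiom T; it is valid on a frame iff R is reflexive.
(A) R is reflexive (each world relates to itself), so the schema is valid here.
(B) R is not reflexive (not a R a), so the schema fails here.
(C) R is reflexive (each world relates to itself), so the schema is valid here.
(D) R is reflexive (each world relates to itself), so the schema is valid here.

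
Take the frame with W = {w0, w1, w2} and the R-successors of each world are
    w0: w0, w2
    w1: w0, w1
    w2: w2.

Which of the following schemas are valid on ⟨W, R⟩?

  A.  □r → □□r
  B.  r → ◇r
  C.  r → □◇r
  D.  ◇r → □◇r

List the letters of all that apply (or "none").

R is reflexive: each world relates to itself.
R is not symmetric: w0 R w2 but not w2 R w0.
R is not transitive: w1 R w0 and w0 R w2 but not w1 R w2.
R is not euclidean: w0 R w2 and w0 R w0 but not w2 R w0.
(A) axiom 4: valid iff R is transitive. R is not transitive — not valid.
(B) the dual of axiom T: valid iff R is reflexive. R is reflexive — valid.
(C) r → □◇r is axiom B, which corresponds to symmetry. R is not symmetric — not valid.
(D) axiom 5: valid iff R is euclidean. R is not euclidean — not valid.

B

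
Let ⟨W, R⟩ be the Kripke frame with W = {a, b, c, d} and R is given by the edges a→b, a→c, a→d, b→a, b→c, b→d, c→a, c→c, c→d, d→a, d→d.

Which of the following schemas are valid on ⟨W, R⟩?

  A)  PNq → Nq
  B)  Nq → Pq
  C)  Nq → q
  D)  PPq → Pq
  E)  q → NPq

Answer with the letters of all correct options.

R is not reflexive: not a R a.
R is not symmetric: b R c but not c R b.
R is not transitive: a R b and b R a but not a R a.
R is not euclidean: a R c and a R b but not c R b.
R is serial: every world has an R-successor.
(A) PNq → Nq is the dual of axiom 5; it is valid on a frame exactly when R is euclidean. R is not euclidean, so not valid.
(B) Nq → Pq is axiom D, which corresponds to seriality. R is serial — valid.
(C) Nq → q (axiom T) characterises the reflexive frames. R is not reflexive — not valid.
(D) PPq → Pq is the dual of axiom 4, which corresponds to transitivity. R is not transitive — not valid.
(E) q → NPq (axiom B) characterises the symmetric frames. R is not symmetric — not valid.

B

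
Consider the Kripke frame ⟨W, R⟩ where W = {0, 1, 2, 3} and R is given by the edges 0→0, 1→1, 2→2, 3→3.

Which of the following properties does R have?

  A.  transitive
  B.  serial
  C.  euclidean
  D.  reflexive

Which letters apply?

(A) transitive: R is closed under composition.
(B) serial: every world has an R-successor.
(C) euclidean: any two R-successors of the same world are R-related.
(D) reflexive: each world relates to itself.

A, B, C, D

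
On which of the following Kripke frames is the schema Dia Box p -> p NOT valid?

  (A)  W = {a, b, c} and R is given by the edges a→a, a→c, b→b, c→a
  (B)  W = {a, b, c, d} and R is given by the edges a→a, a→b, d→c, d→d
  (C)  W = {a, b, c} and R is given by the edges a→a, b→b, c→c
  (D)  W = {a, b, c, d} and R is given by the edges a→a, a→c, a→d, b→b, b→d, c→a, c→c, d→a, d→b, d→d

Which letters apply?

The schema Dia Box p -> p is the dual of axiom B; it is valid on a frame iff R is symmetric.
(A) R is symmetric (every R-edge is matched by its reverse), so the schema is valid here.
(B) R is not symmetric (a R b but not b R a), so the schema fails here.
(C) R is symmetric (every R-edge is matched by its reverse), so the schema is valid here.
(D) R is symmetric (every R-edge is matched by its reverse), so the schema is valid here.

B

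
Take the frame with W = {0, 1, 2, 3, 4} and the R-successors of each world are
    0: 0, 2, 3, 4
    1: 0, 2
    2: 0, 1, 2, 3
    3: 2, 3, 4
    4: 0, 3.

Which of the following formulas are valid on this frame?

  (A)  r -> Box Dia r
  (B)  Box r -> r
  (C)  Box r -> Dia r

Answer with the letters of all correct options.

R is not reflexive: not 1 R 1.
R is not symmetric: 0 R 3 but not 3 R 0.
R is serial: every world has an R-successor.
(A) r -> Box Dia r (axiom B) characterises the symmetric frames. R is not symmetric — not valid.
(B) Box r -> r is axiom T, which corresponds to reflexivity. R is not reflexive — not valid.
(C) Box r -> Dia r is axiom D, which corresponds to seriality. R is serial — valid.

C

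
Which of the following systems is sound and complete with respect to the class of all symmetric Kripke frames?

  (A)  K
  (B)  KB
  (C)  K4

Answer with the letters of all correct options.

B

(A) K is determined by the class of arbitrary frames.
(B) KB is determined by exactly this class.
(C) K4 is determined by the class of transitive frames.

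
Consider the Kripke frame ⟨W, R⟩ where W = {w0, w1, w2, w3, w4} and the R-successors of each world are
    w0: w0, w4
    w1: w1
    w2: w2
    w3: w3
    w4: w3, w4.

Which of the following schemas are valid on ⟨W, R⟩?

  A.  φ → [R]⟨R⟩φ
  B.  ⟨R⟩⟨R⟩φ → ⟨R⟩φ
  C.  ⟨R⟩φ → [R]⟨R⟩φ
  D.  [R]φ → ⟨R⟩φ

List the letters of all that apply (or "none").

D

R is not symmetric: w0 R w4 but not w4 R w0.
R is not transitive: w0 R w4 and w4 R w3 but not w0 R w3.
R is not euclidean: w0 R w4 and w0 R w0 but not w4 R w0.
R is serial: every world has an R-successor.
(A) φ → [R]⟨R⟩φ (axiom B) characterises the symmetric frames. R is not symmetric — not valid.
(B) ⟨R⟩⟨R⟩φ → ⟨R⟩φ is the dual of axiom 4; it is valid on a frame exactly when R is transitive. R is not transitive, so not valid.
(C) ⟨R⟩φ → [R]⟨R⟩φ (axiom 5) characterises the euclidean frames. R is not euclidean — not valid.
(D) [R]φ → ⟨R⟩φ is axiom D; it is valid on a frame exactly when R is serial. R is serial, so valid.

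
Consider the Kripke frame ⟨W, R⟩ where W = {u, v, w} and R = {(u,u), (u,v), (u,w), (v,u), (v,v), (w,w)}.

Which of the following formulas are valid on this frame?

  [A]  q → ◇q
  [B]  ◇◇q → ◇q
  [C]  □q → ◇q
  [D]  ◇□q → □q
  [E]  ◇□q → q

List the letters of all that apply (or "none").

A, C

R is reflexive: each world relates to itself.
R is not symmetric: u R w but not w R u.
R is not transitive: v R u and u R w but not v R w.
R is not euclidean: u R v and u R w but not v R w.
R is serial: every world has an R-successor.
(A) q → ◇q is the dual of axiom T, which corresponds to reflexivity. R is reflexive — valid.
(B) the dual of axiom 4: valid iff R is transitive. R is not transitive — not valid.
(C) □q → ◇q is axiom D; it is valid on a frame exactly when R is serial. R is serial, so valid.
(D) the dual of axiom 5: valid iff R is euclidean. R is not euclidean — not valid.
(E) the dual of axiom B: valid iff R is symmetric. R is not symmetric — not valid.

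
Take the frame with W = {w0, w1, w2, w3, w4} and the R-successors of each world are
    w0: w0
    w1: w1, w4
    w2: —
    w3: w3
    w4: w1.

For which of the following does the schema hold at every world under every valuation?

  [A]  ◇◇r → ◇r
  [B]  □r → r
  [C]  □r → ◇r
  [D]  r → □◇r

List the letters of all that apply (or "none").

D

R is not reflexive: not w2 R w2.
R is symmetric: every R-edge is matched by its reverse.
R is not transitive: w4 R w1 and w1 R w4 but not w4 R w4.
R is not serial: w2 has no R-successor.
(A) ◇◇r → ◇r is the dual of axiom 4, which corresponds to transitivity. R is not transitive — not valid.
(B) □r → r (axiom T) characterises the reflexive frames. R is not reflexive — not valid.
(C) □r → ◇r (axiom D) characterises the serial frames. R is not serial — not valid.
(D) r → □◇r (axiom B) characterises the symmetric frames. R is symmetric — valid.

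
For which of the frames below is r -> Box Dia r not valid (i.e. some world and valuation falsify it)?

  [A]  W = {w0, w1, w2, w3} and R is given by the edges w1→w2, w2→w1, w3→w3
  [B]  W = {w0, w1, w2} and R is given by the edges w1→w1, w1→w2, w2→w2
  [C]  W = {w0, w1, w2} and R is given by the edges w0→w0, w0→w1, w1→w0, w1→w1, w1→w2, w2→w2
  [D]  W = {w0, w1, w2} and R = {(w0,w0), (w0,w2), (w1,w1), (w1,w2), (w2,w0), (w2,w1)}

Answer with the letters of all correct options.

B, C

The schema r -> Box Dia r is axiom B; it is valid on a frame iff R is symmetric.
(A) R is symmetric (every R-edge is matched by its reverse), so the schema is valid here.
(B) R is not symmetric (w1 R w2 but not w2 R w1), so the schema fails here.
(C) R is not symmetric (w1 R w2 but not w2 R w1), so the schema fails here.
(D) R is symmetric (every R-edge is matched by its reverse), so the schema is valid here.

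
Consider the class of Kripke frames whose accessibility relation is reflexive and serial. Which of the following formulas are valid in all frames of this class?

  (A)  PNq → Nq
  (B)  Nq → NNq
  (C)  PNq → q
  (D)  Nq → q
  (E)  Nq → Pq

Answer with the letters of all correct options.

D, E

(A) the dual of axiom 5: valid iff R is euclidean. Such an R need not be euclidean — not valid.
(B) Nq → NNq is axiom 4, which corresponds to transitivity. Such an R need not be transitive — not valid.
(C) PNq → q (the dual of axiom B) characterises the symmetric frames. Such an R need not be symmetric — not valid.
(D) axiom T: valid iff R is reflexive. Every such R is reflexive — valid.
(E) axiom D: valid iff R is serial. Every such R is serial — valid.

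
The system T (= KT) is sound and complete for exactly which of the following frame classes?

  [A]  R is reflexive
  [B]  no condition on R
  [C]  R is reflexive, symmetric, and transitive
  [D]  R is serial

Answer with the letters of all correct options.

A

(A) T (= KT) is sound and complete for exactly this class.
(B) this class determines K, not T (= KT).
(C) this class determines S5, not T (= KT).
(D) this class determines D, not T (= KT).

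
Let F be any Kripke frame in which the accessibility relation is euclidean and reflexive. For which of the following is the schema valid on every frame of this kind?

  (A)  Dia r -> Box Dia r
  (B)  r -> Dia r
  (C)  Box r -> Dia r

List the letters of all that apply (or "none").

A, B, C

A reflexive euclidean relation is also symmetric (from wRw and wRv the euclidean condition gives vRw) and hence transitive; it is an equivalence relation.
(A) axiom 5: valid iff R is euclidean. Every such R is euclidean — valid.
(B) r -> Dia r (the dual of axiom T) characterises the reflexive frames. Every such R is reflexive — valid.
(C) Box r -> Dia r is axiom D; it is valid on a frame exactly when R is serial. Every such R is serial, so valid.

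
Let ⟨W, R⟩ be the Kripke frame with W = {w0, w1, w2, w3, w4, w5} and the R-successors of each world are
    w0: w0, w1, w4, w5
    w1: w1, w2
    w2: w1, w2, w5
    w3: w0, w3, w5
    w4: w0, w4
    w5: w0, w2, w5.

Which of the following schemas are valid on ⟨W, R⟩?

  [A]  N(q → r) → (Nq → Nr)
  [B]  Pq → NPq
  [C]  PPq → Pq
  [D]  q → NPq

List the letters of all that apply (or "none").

R is not symmetric: w0 R w1 but not w1 R w0.
R is not transitive: w0 R w1 and w1 R w2 but not w0 R w2.
R is not euclidean: w0 R w1 and w0 R w0 but not w1 R w0.
(A) this is just K, valid on every normal frame.
(B) axiom 5: valid iff R is euclidean. R is not euclidean — not valid.
(C) the dual of axiom 4: valid iff R is transitive. R is not transitive — not valid.
(D) axiom B: valid iff R is symmetric. R is not symmetric — not valid.

A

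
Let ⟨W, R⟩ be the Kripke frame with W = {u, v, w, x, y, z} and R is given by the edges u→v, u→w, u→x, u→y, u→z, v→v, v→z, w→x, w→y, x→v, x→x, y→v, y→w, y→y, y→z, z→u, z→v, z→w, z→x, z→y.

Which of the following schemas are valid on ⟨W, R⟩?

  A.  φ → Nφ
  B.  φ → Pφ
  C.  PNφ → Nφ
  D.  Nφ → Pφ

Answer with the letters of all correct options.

D

R is not reflexive: not u R u.
R is not euclidean: u R v and u R w but not v R w.
R is serial: every world has an R-successor.
R is not a subset of the identity: u R v with u ≠ v.
(A) φ → Nφ is valid only on frames where every R-edge is a self-loop. Here R ⊄ identity — not valid.
(B) φ → Pφ (the dual of axiom T) characterises the reflexive frames. R is not reflexive — not valid.
(C) PNφ → Nφ (the dual of axiom 5) characterises the euclidean frames. R is not euclidean — not valid.
(D) axiom D: valid iff R is serial. R is serial — valid.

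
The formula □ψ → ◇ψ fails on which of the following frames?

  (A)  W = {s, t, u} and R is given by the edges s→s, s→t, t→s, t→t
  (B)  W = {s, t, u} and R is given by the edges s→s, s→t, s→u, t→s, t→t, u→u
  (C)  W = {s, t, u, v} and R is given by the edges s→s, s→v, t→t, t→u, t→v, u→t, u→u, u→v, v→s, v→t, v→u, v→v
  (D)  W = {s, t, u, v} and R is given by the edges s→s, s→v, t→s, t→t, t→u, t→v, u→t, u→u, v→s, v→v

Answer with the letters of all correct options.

A

The schema □ψ → ◇ψ is axiom D; it is valid on a frame iff R is serial.
(A) R is not serial (u has no R-successor), so the schema fails here.
(B) R is serial (every world has an R-successor), so the schema is valid here.
(C) R is serial (every world has an R-successor), so the schema is valid here.
(D) R is serial (every world has an R-successor), so the schema is valid here.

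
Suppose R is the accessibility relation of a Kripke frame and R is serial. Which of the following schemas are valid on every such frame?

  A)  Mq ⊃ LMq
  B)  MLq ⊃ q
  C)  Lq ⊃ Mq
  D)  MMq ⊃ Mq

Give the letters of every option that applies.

(A) Mq ⊃ LMq is axiom 5, which corresponds to the euclidean property. Such an R need not be euclidean — not valid.
(B) MLq ⊃ q (the dual of axiom B) characterises the symmetric frames. Such an R need not be symmetric — not valid.
(C) Lq ⊃ Mq is axiom D; it is valid on a frame exactly when R is serial. Every such R is serial, so valid.
(D) MMq ⊃ Mq is the dual of axiom 4, which corresponds to transitivity. Such an R need not be transitive — not valid.

C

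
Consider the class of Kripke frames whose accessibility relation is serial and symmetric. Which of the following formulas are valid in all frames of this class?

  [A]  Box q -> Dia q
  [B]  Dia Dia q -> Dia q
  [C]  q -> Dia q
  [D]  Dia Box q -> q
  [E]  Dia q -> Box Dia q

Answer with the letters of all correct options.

A, D

(A) Box q -> Dia q is axiom D, which corresponds to seriality. Every such R is serial — valid.
(B) the dual of axiom 4: valid iff R is transitive. Such an R need not be transitive — not valid.
(C) q -> Dia q (the dual of axiom T) characterises the reflexive frames. Such an R need not be reflexive — not valid.
(D) Dia Box q -> q is the dual of axiom B; it is valid on a frame exactly when R is symmetric. Every such R is symmetric, so valid.
(E) axiom 5: valid iff R is euclidean. Such an R need not be euclidean — not valid.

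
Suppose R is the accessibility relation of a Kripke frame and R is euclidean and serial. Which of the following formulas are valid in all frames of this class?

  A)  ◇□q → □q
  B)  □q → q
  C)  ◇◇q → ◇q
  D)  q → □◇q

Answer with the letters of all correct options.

A

(A) ◇□q → □q is the dual of axiom 5, which corresponds to the euclidean property. Every such R is euclidean — valid.
(B) □q → q is axiom T; it is valid on a frame exactly when R is reflexive. Such an R need not be reflexive, so not valid.
(C) the dual of axiom 4: valid iff R is transitive. Such an R need not be transitive — not valid.
(D) q → □◇q is axiom B, which corresponds to symmetry. Such an R need not be symmetric — not valid.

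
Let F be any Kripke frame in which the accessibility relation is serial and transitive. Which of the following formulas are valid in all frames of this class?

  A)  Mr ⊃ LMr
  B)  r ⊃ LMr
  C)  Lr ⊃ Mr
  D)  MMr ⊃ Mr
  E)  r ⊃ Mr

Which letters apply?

(A) Mr ⊃ LMr (axiom 5) characterises the euclidean frames. Such an R need not be euclidean — not valid.
(B) r ⊃ LMr is axiom B; it is valid on a frame exactly when R is symmetric. Such an R need not be symmetric, so not valid.
(C) Lr ⊃ Mr is axiom D; it is valid on a frame exactly when R is serial. Every such R is serial, so valid.
(D) MMr ⊃ Mr (the dual of axiom 4) characterises the transitive frames. Every such R is transitive — valid.
(E) r ⊃ Mr is the dual of axiom T, which corresponds to reflexivity. Such an R need not be reflexive — not valid.

C, D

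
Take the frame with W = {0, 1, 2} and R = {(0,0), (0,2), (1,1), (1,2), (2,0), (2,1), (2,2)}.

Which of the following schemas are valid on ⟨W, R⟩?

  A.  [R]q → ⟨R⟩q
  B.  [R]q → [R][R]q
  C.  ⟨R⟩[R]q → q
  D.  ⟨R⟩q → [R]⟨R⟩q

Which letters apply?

R is symmetric: every R-edge is matched by its reverse.
R is not transitive: 0 R 2 and 2 R 1 but not 0 R 1.
R is not euclidean: 2 R 0 and 2 R 1 but not 0 R 1.
R is serial: every world has an R-successor.
(A) axiom D: valid iff R is serial. R is serial — valid.
(B) [R]q → [R][R]q (axiom 4) characterises the transitive frames. R is not transitive — not valid.
(C) ⟨R⟩[R]q → q (the dual of axiom B) characterises the symmetric frames. R is symmetric — valid.
(D) axiom 5: valid iff R is euclidean. R is not euclidean — not valid.

A, C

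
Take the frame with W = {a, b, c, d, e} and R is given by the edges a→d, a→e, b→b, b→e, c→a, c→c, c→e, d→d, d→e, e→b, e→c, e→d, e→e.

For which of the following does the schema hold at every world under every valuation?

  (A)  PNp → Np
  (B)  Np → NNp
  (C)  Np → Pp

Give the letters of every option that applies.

C

R is not transitive: a R e and e R b but not a R b.
R is not euclidean: c R a and c R c but not a R c.
R is serial: every world has an R-successor.
(A) the dual of axiom 5: valid iff R is euclidean. R is not euclidean — not valid.
(B) Np → NNp is axiom 4, which corresponds to transitivity. R is not transitive — not valid.
(C) Np → Pp is axiom D, which corresponds to seriality. R is serial — valid.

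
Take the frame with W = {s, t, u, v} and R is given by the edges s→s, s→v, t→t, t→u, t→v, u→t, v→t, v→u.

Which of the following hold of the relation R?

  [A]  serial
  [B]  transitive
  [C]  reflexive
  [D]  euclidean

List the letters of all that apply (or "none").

(A) serial: every world has an R-successor.
(B) not transitive: s R v and v R t but not s R t.
(C) not reflexive: not u R u.
(D) not euclidean: s R v and s R s but not v R s.

A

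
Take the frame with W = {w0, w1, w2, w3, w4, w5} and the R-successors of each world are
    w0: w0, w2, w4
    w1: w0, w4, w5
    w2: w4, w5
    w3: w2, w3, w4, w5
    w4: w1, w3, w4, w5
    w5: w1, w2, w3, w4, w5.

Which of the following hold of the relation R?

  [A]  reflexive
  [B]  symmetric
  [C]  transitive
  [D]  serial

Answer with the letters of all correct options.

D

(A) not reflexive: not w1 R w1.
(B) not symmetric: w0 R w2 but not w2 R w0.
(C) not transitive: w0 R w2 and w2 R w5 but not w0 R w5.
(D) serial: every world has an R-successor.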